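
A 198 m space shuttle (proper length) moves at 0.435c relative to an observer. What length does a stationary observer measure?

Proper length L₀ = 198 m
γ = 1/√(1 - 0.435²) = 1.1106
L = L₀/γ = 198/1.1106 = 178.3 m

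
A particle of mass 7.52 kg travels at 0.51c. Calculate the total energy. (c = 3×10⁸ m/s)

γ = 1/√(1 - 0.51²) = 1.1626
mc² = 7.52 × (3×10⁸)² = 6.768×10¹⁷ J
E = γmc² = 1.1626 × 6.768×10¹⁷ = 7.868×10¹⁷ J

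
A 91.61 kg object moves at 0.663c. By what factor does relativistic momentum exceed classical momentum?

p_rel = γmv, p_class = mv
Ratio = γ = 1/√(1 - 0.663²) = 1.336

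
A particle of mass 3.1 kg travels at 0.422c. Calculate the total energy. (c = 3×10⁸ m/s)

γ = 1/√(1 - 0.422²) = 1.103
mc² = 3.1 × (3×10⁸)² = 2.790×10¹⁷ J
E = γmc² = 1.103 × 2.790×10¹⁷ = 3.077×10¹⁷ J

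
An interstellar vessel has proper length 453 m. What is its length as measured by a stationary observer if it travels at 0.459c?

Proper length L₀ = 453 m
γ = 1/√(1 - 0.459²) = 1.1256
L = L₀/γ = 453/1.1256 = 402.5 m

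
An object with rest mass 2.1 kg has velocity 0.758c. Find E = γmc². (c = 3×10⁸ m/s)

γ = 1/√(1 - 0.758²) = 1.5331
mc² = 2.1 × (3×10⁸)² = 1.890×10¹⁷ J
E = γmc² = 1.5331 × 1.890×10¹⁷ = 2.898×10¹⁷ J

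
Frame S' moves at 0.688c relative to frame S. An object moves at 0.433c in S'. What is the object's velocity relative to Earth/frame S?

u = (u' + v)/(1 + u'v/c²)
Numerator: 0.433 + 0.688 = 1.121
Denominator: 1 + 0.297904 = 1.297904
u = 1.121/1.297904 = 0.8637c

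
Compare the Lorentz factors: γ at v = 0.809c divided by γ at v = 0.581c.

γ₁ = 1/√(1 - 0.809²) = 1.7012
γ₂ = 1/√(1 - 0.581²) = 1.2286
γ₁/γ₂ = 1.7012/1.2286 = 1.385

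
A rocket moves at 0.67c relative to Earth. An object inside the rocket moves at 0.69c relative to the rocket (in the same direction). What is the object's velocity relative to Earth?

u = (u' + v)/(1 + u'v/c²)
Numerator: 0.69 + 0.67 = 1.36
Denominator: 1 + 0.4623 = 1.4623
u = 1.36/1.4623 = 0.9300c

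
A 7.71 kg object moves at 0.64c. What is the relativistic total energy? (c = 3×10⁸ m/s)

γ = 1/√(1 - 0.64²) = 1.30145
mc² = 7.71 × (3×10⁸)² = 6.939×10¹⁷ J
E = γmc² = 1.30145 × 6.939×10¹⁷ = 9.031×10¹⁷ J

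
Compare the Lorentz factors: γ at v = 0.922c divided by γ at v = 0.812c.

γ₁ = 1/√(1 - 0.922²) = 2.5827
γ₂ = 1/√(1 - 0.812²) = 1.7133
γ₁/γ₂ = 2.5827/1.7133 = 1.507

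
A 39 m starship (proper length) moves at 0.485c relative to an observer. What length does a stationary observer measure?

Proper length L₀ = 39 m
γ = 1/√(1 - 0.485²) = 1.1435
L = L₀/γ = 39/1.1435 = 34.11 m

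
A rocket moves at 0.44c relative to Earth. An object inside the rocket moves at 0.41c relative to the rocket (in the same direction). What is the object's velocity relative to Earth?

u = (u' + v)/(1 + u'v/c²)
Numerator: 0.41 + 0.44 = 0.85
Denominator: 1 + 0.1804 = 1.1804
u = 0.85/1.1804 = 0.7201c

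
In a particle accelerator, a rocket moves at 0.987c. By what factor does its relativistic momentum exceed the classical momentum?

p_rel = γmv, p_class = mv
Ratio = γ = 1/√(1 - 0.987²)
= 1/√(0.025831) = 6.222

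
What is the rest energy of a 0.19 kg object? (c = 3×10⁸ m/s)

c² = (3×10⁸)² = 9.000×10¹⁶ m²/s²
E₀ = mc² = 0.19 × 9.000×10¹⁶ = 1.710×10¹⁶ J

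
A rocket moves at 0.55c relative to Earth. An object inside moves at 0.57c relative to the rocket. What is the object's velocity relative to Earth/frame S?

u = (u' + v)/(1 + u'v/c²)
Numerator: 0.57 + 0.55 = 1.12
Denominator: 1 + 0.3135 = 1.3135
u = 1.12/1.3135 = 0.8527c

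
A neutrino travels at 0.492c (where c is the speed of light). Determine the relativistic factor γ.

v/c = 0.492, so (v/c)² = 0.242064
1 - (v/c)² = 0.757936
γ = 1/√(0.757936) = 1.149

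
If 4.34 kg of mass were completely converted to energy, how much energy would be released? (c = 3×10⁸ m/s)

Using E = mc²:
c² = (3×10⁸)² = 9×10¹⁶ m²/s²
E = 4.34 × 9×10¹⁶ = 3.906×10¹⁷ J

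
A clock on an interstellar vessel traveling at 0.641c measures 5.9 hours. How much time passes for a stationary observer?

Proper time Δt₀ = 5.9 hours
γ = 1/√(1 - 0.641²) = 1.3029
Δt = γΔt₀ = 1.3029 × 5.9 = 7.687 hours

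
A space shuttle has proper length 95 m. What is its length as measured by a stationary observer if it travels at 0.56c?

Proper length L₀ = 95 m
γ = 1/√(1 - 0.56²) = 1.207
L = L₀/γ = 95/1.207 = 78.71 m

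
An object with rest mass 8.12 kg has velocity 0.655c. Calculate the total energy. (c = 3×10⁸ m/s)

γ = 1/√(1 - 0.655²) = 1.3234
mc² = 8.12 × (3×10⁸)² = 7.308×10¹⁷ J
E = γmc² = 1.3234 × 7.308×10¹⁷ = 9.671×10¹⁷ J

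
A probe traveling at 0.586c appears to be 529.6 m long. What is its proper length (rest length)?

Contracted length L = 529.6 m
γ = 1/√(1 - 0.586²) = 1.2341
L₀ = γL = 1.2341 × 529.6 = 653.6 m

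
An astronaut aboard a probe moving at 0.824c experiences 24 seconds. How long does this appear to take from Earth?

Proper time Δt₀ = 24 seconds
γ = 1/√(1 - 0.824²) = 1.765
Δt = γΔt₀ = 1.765 × 24 = 42.36 seconds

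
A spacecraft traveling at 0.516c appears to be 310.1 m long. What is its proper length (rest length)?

Contracted length L = 310.1 m
γ = 1/√(1 - 0.516²) = 1.1674
L₀ = γL = 1.1674 × 310.1 = 362.0 m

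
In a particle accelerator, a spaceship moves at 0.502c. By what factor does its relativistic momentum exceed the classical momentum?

p_rel = γmv, p_class = mv
Ratio = γ = 1/√(1 - 0.502²)
= 1/√(0.747996) = 1.156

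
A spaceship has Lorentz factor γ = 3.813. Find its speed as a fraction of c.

From γ = 1/√(1 - v²/c²):
1/γ² = 1/3.813² = 0.06878
v²/c² = 1 - 0.06878 = 0.9312
v/c = √(0.9312) = 0.9650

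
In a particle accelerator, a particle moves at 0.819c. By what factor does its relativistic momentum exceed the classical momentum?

p_rel = γmv, p_class = mv
Ratio = γ = 1/√(1 - 0.819²)
= 1/√(0.329239) = 1.743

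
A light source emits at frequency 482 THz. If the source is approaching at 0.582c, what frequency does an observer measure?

β = v/c = 0.582
(1+β)/(1-β) = 1.582/0.418 = 3.7847
Doppler factor = √(3.7847) = 1.9454
f_obs = 482 × 1.9454 = 937.7 THz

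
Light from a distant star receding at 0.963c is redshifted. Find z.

β = 0.963
(1+β)/(1-β) = 1.963/0.037 = 53.05
√(53.05) = 7.284
z = 7.284 - 1 = 6.284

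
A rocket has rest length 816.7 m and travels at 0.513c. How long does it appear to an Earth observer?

Proper length L₀ = 816.7 m
γ = 1/√(1 - 0.513²) = 1.165
L = L₀/γ = 816.7/1.165 = 701.0 m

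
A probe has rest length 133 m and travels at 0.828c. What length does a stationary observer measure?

Proper length L₀ = 133 m
γ = 1/√(1 - 0.828²) = 1.7834
L = L₀/γ = 133/1.7834 = 74.58 m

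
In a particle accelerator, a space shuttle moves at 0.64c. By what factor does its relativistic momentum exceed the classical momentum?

p_rel = γmv, p_class = mv
Ratio = γ = 1/√(1 - 0.64²)
= 1/√(0.5904) = 1.301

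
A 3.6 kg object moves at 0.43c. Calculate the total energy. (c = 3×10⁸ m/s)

γ = 1/√(1 - 0.43²) = 1.1076
mc² = 3.6 × (3×10⁸)² = 3.240×10¹⁷ J
E = γmc² = 1.1076 × 3.240×10¹⁷ = 3.589×10¹⁷ J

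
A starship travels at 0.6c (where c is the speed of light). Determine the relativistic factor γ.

v/c = 0.6, so (v/c)² = 0.36
1 - (v/c)² = 0.64
γ = 1/√(0.64) = 1.250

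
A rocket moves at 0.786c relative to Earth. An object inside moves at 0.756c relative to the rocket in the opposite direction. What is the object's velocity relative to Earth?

Object's velocity in rocket frame is u' = -0.756c
u = (u' + v)/(1 + u'v/c²) = (v - 0.756)/(1 - 0.756·v/c²)
Numerator: 0.786 - 0.756 = 0.03
Denominator: 1 - 0.594216 = 0.405784
u = 0.03/0.405784 = 0.07393c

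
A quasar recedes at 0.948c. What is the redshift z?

β = 0.948
(1+β)/(1-β) = 1.948/0.052 = 37.462
√(37.462) = 6.121
z = 6.121 - 1 = 5.121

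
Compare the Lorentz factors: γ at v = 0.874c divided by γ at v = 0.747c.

γ₁ = 1/√(1 - 0.874²) = 2.058
γ₂ = 1/√(1 - 0.747²) = 1.504
γ₁/γ₂ = 2.058/1.504 = 1.368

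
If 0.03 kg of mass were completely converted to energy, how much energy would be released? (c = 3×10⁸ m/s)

Using E = mc²:
c² = (3×10⁸)² = 9×10¹⁶ m²/s²
E = 0.03 × 9×10¹⁶ = 2.700×10¹⁵ J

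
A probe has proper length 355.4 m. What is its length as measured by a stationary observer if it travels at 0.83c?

Proper length L₀ = 355.4 m
γ = 1/√(1 - 0.83²) = 1.793
L = L₀/γ = 355.4/1.793 = 198.2 m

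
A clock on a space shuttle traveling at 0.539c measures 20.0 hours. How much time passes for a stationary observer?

Proper time Δt₀ = 20.0 hours
γ = 1/√(1 - 0.539²) = 1.187
Δt = γΔt₀ = 1.187 × 20.0 = 23.74 hours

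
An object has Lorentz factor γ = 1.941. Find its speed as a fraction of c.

From γ = 1/√(1 - v²/c²):
1/γ² = 1/1.941² = 0.2654
v²/c² = 1 - 0.2654 = 0.7346
v/c = √(0.7346) = 0.8571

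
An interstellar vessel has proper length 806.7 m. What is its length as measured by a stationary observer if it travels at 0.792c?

Proper length L₀ = 806.7 m
γ = 1/√(1 - 0.792²) = 1.638
L = L₀/γ = 806.7/1.638 = 492.5 m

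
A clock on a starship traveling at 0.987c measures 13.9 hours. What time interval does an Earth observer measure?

Proper time Δt₀ = 13.9 hours
γ = 1/√(1 - 0.987²) = 6.222
Δt = γΔt₀ = 6.222 × 13.9 = 86.49 hours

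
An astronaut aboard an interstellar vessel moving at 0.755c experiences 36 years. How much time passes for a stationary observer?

Proper time Δt₀ = 36 years
γ = 1/√(1 - 0.755²) = 1.525
Δt = γΔt₀ = 1.525 × 36 = 54.90 years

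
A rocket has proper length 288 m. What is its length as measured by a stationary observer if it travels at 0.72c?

Proper length L₀ = 288 m
γ = 1/√(1 - 0.72²) = 1.441
L = L₀/γ = 288/1.441 = 199.9 m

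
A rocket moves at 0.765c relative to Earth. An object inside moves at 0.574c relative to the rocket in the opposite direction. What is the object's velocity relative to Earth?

Object's velocity in rocket frame is u' = -0.574c
u = (u' + v)/(1 + u'v/c²) = (v - 0.574)/(1 - 0.574·v/c²)
Numerator: 0.765 - 0.574 = 0.191
Denominator: 1 - 0.43911 = 0.56089
u = 0.191/0.56089 = 0.3405c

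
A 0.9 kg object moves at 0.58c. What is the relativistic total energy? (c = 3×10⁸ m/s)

γ = 1/√(1 - 0.58²) = 1.22757
mc² = 0.9 × (3×10⁸)² = 8.100×10¹⁶ J
E = γmc² = 1.22757 × 8.100×10¹⁶ = 9.943×10¹⁶ J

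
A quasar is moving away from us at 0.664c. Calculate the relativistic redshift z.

β = 0.664
(1+β)/(1-β) = 1.664/0.336 = 4.952
√(4.952) = 2.225
z = 2.225 - 1 = 1.225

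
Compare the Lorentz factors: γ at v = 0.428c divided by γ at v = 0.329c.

γ₁ = 1/√(1 - 0.428²) = 1.1065
γ₂ = 1/√(1 - 0.329²) = 1.0590
γ₁/γ₂ = 1.1065/1.0590 = 1.045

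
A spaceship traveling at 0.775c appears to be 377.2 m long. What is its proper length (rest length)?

Contracted length L = 377.2 m
γ = 1/√(1 - 0.775²) = 1.5824
L₀ = γL = 1.5824 × 377.2 = 596.9 m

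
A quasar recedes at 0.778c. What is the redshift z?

β = 0.778
(1+β)/(1-β) = 1.778/0.222 = 8.009
√(8.009) = 2.830
z = 2.830 - 1 = 1.830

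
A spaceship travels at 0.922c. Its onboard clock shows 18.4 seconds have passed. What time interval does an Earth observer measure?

Proper time Δt₀ = 18.4 seconds
γ = 1/√(1 - 0.922²) = 2.5827
Δt = γΔt₀ = 2.5827 × 18.4 = 47.52 seconds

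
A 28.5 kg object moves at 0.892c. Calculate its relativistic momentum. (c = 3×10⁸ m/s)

γ = 1/√(1 - 0.892²) = 2.212
v = 0.892 × 3×10⁸ = 2.676×10⁸ m/s
p = γmv = 2.212 × 28.5 × 2.676×10⁸ = 1.687×10¹⁰ kg·m/s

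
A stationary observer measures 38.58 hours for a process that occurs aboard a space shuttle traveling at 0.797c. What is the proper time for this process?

Dilated time Δt = 38.58 hours
γ = 1/√(1 - 0.797²) = 1.656
Δt₀ = Δt/γ = 38.58/1.656 = 23.30 hours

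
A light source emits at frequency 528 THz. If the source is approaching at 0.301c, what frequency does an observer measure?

β = v/c = 0.301
(1+β)/(1-β) = 1.301/0.699 = 1.86123
Doppler factor = √(1.86123) = 1.36427
f_obs = 528 × 1.36427 = 720.3 THz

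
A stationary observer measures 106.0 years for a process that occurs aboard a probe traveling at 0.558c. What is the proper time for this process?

Dilated time Δt = 106.0 years
γ = 1/√(1 - 0.558²) = 1.2051
Δt₀ = Δt/γ = 106.0/1.2051 = 87.96 years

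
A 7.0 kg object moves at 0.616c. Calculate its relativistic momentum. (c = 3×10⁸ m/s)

γ = 1/√(1 - 0.616²) = 1.269
v = 0.616 × 3×10⁸ = 1.848×10⁸ m/s
p = γmv = 1.269 × 7.0 × 1.848×10⁸ = 1.642×10⁹ kg·m/s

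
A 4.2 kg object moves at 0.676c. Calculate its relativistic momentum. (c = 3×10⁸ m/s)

γ = 1/√(1 - 0.676²) = 1.357
v = 0.676 × 3×10⁸ = 2.028×10⁸ m/s
p = γmv = 1.357 × 4.2 × 2.028×10⁸ = 1.156×10⁹ kg·m/s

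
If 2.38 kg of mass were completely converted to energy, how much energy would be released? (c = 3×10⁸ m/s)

Using E = mc²:
c² = (3×10⁸)² = 9×10¹⁶ m²/s²
E = 2.38 × 9×10¹⁶ = 2.142×10¹⁷ J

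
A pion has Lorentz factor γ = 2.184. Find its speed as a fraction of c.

From γ = 1/√(1 - v²/c²):
1/γ² = 1/2.184² = 0.2096
v²/c² = 1 - 0.2096 = 0.7904
v/c = √(0.7904) = 0.8890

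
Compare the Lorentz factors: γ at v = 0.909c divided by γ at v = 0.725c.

γ₁ = 1/√(1 - 0.909²) = 2.399
γ₂ = 1/√(1 - 0.725²) = 1.452
γ₁/γ₂ = 2.399/1.452 = 1.652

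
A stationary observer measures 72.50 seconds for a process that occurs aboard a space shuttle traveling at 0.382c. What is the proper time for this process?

Dilated time Δt = 72.50 seconds
γ = 1/√(1 - 0.382²) = 1.0821
Δt₀ = Δt/γ = 72.50/1.0821 = 67.00 seconds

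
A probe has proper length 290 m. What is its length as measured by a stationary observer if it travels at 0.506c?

Proper length L₀ = 290 m
γ = 1/√(1 - 0.506²) = 1.1594
L = L₀/γ = 290/1.1594 = 250.1 m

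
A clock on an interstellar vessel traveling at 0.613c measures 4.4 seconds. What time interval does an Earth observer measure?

Proper time Δt₀ = 4.4 seconds
γ = 1/√(1 - 0.613²) = 1.2657
Δt = γΔt₀ = 1.2657 × 4.4 = 5.569 seconds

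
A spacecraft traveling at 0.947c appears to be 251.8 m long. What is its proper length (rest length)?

Contracted length L = 251.8 m
γ = 1/√(1 - 0.947²) = 3.113
L₀ = γL = 3.113 × 251.8 = 783.9 m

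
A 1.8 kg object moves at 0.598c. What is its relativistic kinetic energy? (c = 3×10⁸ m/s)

γ = 1/√(1 - 0.598²) = 1.24767
γ - 1 = 0.24767
KE = (γ-1)mc² = 0.24767 × 1.8 × (3×10⁸)² = 4.012×10¹⁶ J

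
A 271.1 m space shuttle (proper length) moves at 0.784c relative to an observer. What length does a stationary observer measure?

Proper length L₀ = 271.1 m
γ = 1/√(1 - 0.784²) = 1.611
L = L₀/γ = 271.1/1.611 = 168.3 m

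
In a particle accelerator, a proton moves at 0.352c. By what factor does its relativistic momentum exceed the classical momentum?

p_rel = γmv, p_class = mv
Ratio = γ = 1/√(1 - 0.352²)
= 1/√(0.876096) = 1.068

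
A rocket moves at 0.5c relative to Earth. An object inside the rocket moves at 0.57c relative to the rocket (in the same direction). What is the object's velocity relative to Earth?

u = (u' + v)/(1 + u'v/c²)
Numerator: 0.57 + 0.5 = 1.07
Denominator: 1 + 0.285 = 1.285
u = 1.07/1.285 = 0.8327c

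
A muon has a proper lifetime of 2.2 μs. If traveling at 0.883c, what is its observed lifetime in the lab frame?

Proper lifetime τ₀ = 2.2 μs
γ = 1/√(1 - 0.883²) = 2.1305
τ = γτ₀ = 2.1305 × 2.2 μs = 4.687 μs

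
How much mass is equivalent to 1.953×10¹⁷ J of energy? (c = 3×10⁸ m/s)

From E = mc², we get m = E/c²
c² = (3×10⁸)² = 9×10¹⁶ m²/s²
m = 1.953×10¹⁷ / 9×10¹⁶ = 2.170 kg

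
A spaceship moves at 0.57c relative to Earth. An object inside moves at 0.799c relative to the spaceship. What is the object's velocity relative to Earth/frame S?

u = (u' + v)/(1 + u'v/c²)
Numerator: 0.799 + 0.57 = 1.369
Denominator: 1 + 0.45543 = 1.45543
u = 1.369/1.45543 = 0.9406c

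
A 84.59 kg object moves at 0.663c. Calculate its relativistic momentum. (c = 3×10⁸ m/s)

γ = 1/√(1 - 0.663²) = 1.3358
v = 0.663 × 3×10⁸ = 1.989×10⁸ m/s
p = γmv = 1.3358 × 84.59 × 1.989×10⁸ = 2.247×10¹⁰ kg·m/s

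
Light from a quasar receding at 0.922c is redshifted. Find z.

β = 0.922
(1+β)/(1-β) = 1.922/0.078 = 24.64
√(24.64) = 4.964
z = 4.964 - 1 = 3.964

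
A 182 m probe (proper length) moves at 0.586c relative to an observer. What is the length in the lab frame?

Proper length L₀ = 182 m
γ = 1/√(1 - 0.586²) = 1.234
L = L₀/γ = 182/1.234 = 147.5 m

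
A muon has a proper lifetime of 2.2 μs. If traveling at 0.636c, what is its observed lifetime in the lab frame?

Proper lifetime τ₀ = 2.2 μs
γ = 1/√(1 - 0.636²) = 1.296
τ = γτ₀ = 1.296 × 2.2 μs = 2.851 μs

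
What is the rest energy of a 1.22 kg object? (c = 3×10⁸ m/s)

c² = (3×10⁸)² = 9.000×10¹⁶ m²/s²
E₀ = mc² = 1.22 × 9.000×10¹⁶ = 1.098×10¹⁷ J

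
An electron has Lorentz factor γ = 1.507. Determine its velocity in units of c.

From γ = 1/√(1 - v²/c²):
1/γ² = 1/1.507² = 0.4403
v²/c² = 1 - 0.4403 = 0.5597
v/c = √(0.5597) = 0.7481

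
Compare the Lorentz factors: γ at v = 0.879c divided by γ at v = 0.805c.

γ₁ = 1/√(1 - 0.879²) = 2.097
γ₂ = 1/√(1 - 0.805²) = 1.686
γ₁/γ₂ = 2.097/1.686 = 1.244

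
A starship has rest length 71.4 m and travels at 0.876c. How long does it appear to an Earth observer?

Proper length L₀ = 71.4 m
γ = 1/√(1 - 0.876²) = 2.073
L = L₀/γ = 71.4/2.073 = 34.44 m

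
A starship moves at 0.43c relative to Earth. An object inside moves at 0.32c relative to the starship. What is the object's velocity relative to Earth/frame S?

u = (u' + v)/(1 + u'v/c²)
Numerator: 0.32 + 0.43 = 0.75
Denominator: 1 + 0.1376 = 1.1376
u = 0.75/1.1376 = 0.6593c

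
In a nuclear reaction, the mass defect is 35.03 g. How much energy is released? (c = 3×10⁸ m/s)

Convert mass defect: Δm = 35.03 g = 0.03503 kg
E = Δm·c² = 0.03503 × (3×10⁸)²
= 0.03503 × 9×10¹⁶ = 3.153×10¹⁵ J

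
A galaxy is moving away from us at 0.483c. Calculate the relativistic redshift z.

β = 0.483
(1+β)/(1-β) = 1.483/0.517 = 2.8685
√(2.8685) = 1.6937
z = 1.6937 - 1 = 0.6937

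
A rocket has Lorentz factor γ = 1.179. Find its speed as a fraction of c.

From γ = 1/√(1 - v²/c²):
1/γ² = 1/1.179² = 0.7194
v²/c² = 1 - 0.7194 = 0.2806
v/c = √(0.2806) = 0.5297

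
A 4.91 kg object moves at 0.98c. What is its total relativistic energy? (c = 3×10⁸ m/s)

γ = 1/√(1 - 0.98²) = 5.025
mc² = 4.91 × (3×10⁸)² = 4.419×10¹⁷ J
E = γmc² = 5.025 × 4.419×10¹⁷ = 2.221×10¹⁸ J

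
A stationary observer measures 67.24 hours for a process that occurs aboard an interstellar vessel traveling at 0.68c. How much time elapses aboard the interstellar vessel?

Dilated time Δt = 67.24 hours
γ = 1/√(1 - 0.68²) = 1.364
Δt₀ = Δt/γ = 67.24/1.364 = 49.30 hours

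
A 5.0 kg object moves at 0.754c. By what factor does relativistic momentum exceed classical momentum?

p_rel = γmv, p_class = mv
Ratio = γ = 1/√(1 - 0.754²) = 1.522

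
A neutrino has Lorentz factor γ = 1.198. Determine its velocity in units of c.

From γ = 1/√(1 - v²/c²):
1/γ² = 1/1.198² = 0.69677
v²/c² = 1 - 0.69677 = 0.30323
v/c = √(0.30323) = 0.5507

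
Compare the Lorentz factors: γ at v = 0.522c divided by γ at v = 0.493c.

γ₁ = 1/√(1 - 0.522²) = 1.172
γ₂ = 1/√(1 - 0.493²) = 1.149
γ₁/γ₂ = 1.172/1.149 = 1.020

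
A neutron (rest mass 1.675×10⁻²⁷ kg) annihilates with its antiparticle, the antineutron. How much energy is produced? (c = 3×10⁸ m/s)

Both particles have the same rest mass, so total mass = 2m
E = 2m·c² = 2 × 1.675×10⁻²⁷ × (3×10⁸)²
= 2 × 1.675×10⁻²⁷ × 9×10¹⁶
= 3.015×10⁻¹⁰ J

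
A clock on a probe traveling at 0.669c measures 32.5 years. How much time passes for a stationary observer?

Proper time Δt₀ = 32.5 years
γ = 1/√(1 - 0.669²) = 1.3454
Δt = γΔt₀ = 1.3454 × 32.5 = 43.73 years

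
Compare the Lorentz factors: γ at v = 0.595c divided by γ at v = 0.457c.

γ₁ = 1/√(1 - 0.595²) = 1.244
γ₂ = 1/√(1 - 0.457²) = 1.124
γ₁/γ₂ = 1.244/1.124 = 1.107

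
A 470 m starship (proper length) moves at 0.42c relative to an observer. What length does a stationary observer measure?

Proper length L₀ = 470 m
γ = 1/√(1 - 0.42²) = 1.102
L = L₀/γ = 470/1.102 = 426.5 m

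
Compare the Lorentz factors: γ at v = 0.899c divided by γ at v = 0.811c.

γ₁ = 1/√(1 - 0.899²) = 2.283
γ₂ = 1/√(1 - 0.811²) = 1.709
γ₁/γ₂ = 2.283/1.709 = 1.336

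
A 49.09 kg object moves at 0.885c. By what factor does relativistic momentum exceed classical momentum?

p_rel = γmv, p_class = mv
Ratio = γ = 1/√(1 - 0.885²) = 2.148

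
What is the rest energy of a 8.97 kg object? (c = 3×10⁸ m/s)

c² = (3×10⁸)² = 9.000×10¹⁶ m²/s²
E₀ = mc² = 8.97 × 9.000×10¹⁶ = 8.073×10¹⁷ J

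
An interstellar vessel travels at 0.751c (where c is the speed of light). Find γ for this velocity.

v/c = 0.751, so (v/c)² = 0.564001
1 - (v/c)² = 0.435999
γ = 1/√(0.435999) = 1.514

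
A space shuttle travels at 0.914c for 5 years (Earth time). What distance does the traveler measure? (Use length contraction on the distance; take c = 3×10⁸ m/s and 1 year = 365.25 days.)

Earth distance: d = v × t = 0.914c × 5 yr = 4.327×10¹⁶ m
γ = 2.465
d' = d/γ = 4.327×10¹⁶/2.465 = 1.755×10¹⁶ m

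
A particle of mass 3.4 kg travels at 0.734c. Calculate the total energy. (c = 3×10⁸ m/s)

γ = 1/√(1 - 0.734²) = 1.4724
mc² = 3.4 × (3×10⁸)² = 3.060×10¹⁷ J
E = γmc² = 1.4724 × 3.060×10¹⁷ = 4.506×10¹⁷ J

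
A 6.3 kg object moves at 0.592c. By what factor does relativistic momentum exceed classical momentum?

p_rel = γmv, p_class = mv
Ratio = γ = 1/√(1 - 0.592²) = 1.241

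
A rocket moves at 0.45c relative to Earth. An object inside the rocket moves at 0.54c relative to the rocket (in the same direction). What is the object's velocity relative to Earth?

u = (u' + v)/(1 + u'v/c²)
Numerator: 0.54 + 0.45 = 0.99
Denominator: 1 + 0.243 = 1.243
u = 0.99/1.243 = 0.7965c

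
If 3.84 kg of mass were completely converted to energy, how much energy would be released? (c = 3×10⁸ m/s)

Using E = mc²:
c² = (3×10⁸)² = 9×10¹⁶ m²/s²
E = 3.84 × 9×10¹⁶ = 3.456×10¹⁷ J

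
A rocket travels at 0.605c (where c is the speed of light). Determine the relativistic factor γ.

v/c = 0.605, so (v/c)² = 0.366025
1 - (v/c)² = 0.633975
γ = 1/√(0.633975) = 1.256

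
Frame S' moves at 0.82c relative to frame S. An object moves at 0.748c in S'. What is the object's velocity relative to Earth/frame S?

u = (u' + v)/(1 + u'v/c²)
Numerator: 0.748 + 0.82 = 1.568
Denominator: 1 + 0.61336 = 1.61336
u = 1.568/1.61336 = 0.9719c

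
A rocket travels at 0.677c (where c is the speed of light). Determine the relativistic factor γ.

v/c = 0.677, so (v/c)² = 0.458329
1 - (v/c)² = 0.541671
γ = 1/√(0.541671) = 1.359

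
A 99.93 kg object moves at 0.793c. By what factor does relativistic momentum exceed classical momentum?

p_rel = γmv, p_class = mv
Ratio = γ = 1/√(1 - 0.793²) = 1.641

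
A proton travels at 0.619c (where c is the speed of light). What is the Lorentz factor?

v/c = 0.619, so (v/c)² = 0.383161
1 - (v/c)² = 0.616839
γ = 1/√(0.616839) = 1.273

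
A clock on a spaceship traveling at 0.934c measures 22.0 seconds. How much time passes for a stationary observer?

Proper time Δt₀ = 22.0 seconds
γ = 1/√(1 - 0.934²) = 2.799
Δt = γΔt₀ = 2.799 × 22.0 = 61.58 seconds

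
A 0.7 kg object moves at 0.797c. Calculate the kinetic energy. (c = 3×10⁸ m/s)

γ = 1/√(1 - 0.797²) = 1.6557
γ - 1 = 0.6557
KE = (γ-1)mc² = 0.6557 × 0.7 × (3×10⁸)² = 4.131×10¹⁶ J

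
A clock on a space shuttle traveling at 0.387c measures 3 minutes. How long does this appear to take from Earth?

Proper time Δt₀ = 3 minutes
γ = 1/√(1 - 0.387²) = 1.0845
Δt = γΔt₀ = 1.0845 × 3 = 3.254 minutes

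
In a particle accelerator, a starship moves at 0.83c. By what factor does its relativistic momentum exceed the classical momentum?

p_rel = γmv, p_class = mv
Ratio = γ = 1/√(1 - 0.83²)
= 1/√(0.3111) = 1.793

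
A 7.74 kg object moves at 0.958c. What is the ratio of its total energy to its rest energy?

E = γmc², E₀ = mc²
E/E₀ = γ = 1/√(1 - 0.958²) = 3.487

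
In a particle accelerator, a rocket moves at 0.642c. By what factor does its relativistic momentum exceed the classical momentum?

p_rel = γmv, p_class = mv
Ratio = γ = 1/√(1 - 0.642²)
= 1/√(0.587836) = 1.304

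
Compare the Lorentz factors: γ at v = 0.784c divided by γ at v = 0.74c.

γ₁ = 1/√(1 - 0.784²) = 1.61093
γ₂ = 1/√(1 - 0.74²) = 1.48675
γ₁/γ₂ = 1.61093/1.48675 = 1.084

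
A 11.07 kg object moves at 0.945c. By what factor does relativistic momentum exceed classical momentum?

p_rel = γmv, p_class = mv
Ratio = γ = 1/√(1 - 0.945²) = 3.057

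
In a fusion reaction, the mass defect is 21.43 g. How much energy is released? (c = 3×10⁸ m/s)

Convert mass defect: Δm = 21.43 g = 0.02143 kg
E = Δm·c² = 0.02143 × (3×10⁸)²
= 0.02143 × 9×10¹⁶ = 1.929×10¹⁵ J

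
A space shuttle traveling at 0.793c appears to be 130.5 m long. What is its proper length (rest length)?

Contracted length L = 130.5 m
γ = 1/√(1 - 0.793²) = 1.641
L₀ = γL = 1.641 × 130.5 = 214.2 m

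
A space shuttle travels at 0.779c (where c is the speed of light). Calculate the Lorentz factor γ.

v/c = 0.779, so (v/c)² = 0.606841
1 - (v/c)² = 0.393159
γ = 1/√(0.393159) = 1.595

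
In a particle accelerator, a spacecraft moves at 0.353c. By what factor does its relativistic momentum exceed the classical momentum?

p_rel = γmv, p_class = mv
Ratio = γ = 1/√(1 - 0.353²)
= 1/√(0.875391) = 1.069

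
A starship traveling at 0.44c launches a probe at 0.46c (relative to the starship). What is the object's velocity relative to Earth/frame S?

u = (u' + v)/(1 + u'v/c²)
Numerator: 0.46 + 0.44 = 0.9
Denominator: 1 + 0.2024 = 1.2024
u = 0.9/1.2024 = 0.7485c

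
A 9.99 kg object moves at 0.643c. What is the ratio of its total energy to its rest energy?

E = γmc², E₀ = mc²
E/E₀ = γ = 1/√(1 - 0.643²) = 1.306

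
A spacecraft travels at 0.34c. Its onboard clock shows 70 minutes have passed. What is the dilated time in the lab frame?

Proper time Δt₀ = 70 minutes
γ = 1/√(1 - 0.34²) = 1.0633
Δt = γΔt₀ = 1.0633 × 70 = 74.43 minutes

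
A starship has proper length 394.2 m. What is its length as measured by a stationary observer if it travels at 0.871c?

Proper length L₀ = 394.2 m
γ = 1/√(1 - 0.871²) = 2.035
L = L₀/γ = 394.2/2.035 = 193.7 m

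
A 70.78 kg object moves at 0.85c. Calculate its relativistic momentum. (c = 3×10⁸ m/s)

γ = 1/√(1 - 0.85²) = 1.898
v = 0.85 × 3×10⁸ = 2.550×10⁸ m/s
p = γmv = 1.898 × 70.78 × 2.550×10⁸ = 3.426×10¹⁰ kg·m/s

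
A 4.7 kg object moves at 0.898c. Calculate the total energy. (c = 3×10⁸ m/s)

γ = 1/√(1 - 0.898²) = 2.2728
mc² = 4.7 × (3×10⁸)² = 4.230×10¹⁷ J
E = γmc² = 2.2728 × 4.230×10¹⁷ = 9.614×10¹⁷ J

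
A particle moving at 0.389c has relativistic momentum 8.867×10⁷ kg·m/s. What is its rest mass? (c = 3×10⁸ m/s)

γ = 1/√(1 - 0.389²) = 1.0855
v = 0.389 × 3×10⁸ = 1.167×10⁸ m/s
m = p/(γv) = 8.867×10⁷/(1.0855 × 1.167×10⁸) = 0.7000 kg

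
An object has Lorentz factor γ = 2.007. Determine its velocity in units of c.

From γ = 1/√(1 - v²/c²):
1/γ² = 1/2.007² = 0.2483
v²/c² = 1 - 0.2483 = 0.7517
v/c = √(0.7517) = 0.8670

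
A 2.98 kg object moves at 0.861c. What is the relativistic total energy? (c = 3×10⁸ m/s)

γ = 1/√(1 - 0.861²) = 1.966
mc² = 2.98 × (3×10⁸)² = 2.682×10¹⁷ J
E = γmc² = 1.966 × 2.682×10¹⁷ = 5.273×10¹⁷ J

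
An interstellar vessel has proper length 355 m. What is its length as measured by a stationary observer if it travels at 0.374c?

Proper length L₀ = 355 m
γ = 1/√(1 - 0.374²) = 1.0783
L = L₀/γ = 355/1.0783 = 329.2 m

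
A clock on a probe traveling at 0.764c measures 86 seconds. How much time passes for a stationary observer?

Proper time Δt₀ = 86 seconds
γ = 1/√(1 - 0.764²) = 1.550
Δt = γΔt₀ = 1.550 × 86 = 133.3 seconds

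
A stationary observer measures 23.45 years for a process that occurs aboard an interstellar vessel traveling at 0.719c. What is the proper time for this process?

Dilated time Δt = 23.45 years
γ = 1/√(1 - 0.719²) = 1.439
Δt₀ = Δt/γ = 23.45/1.439 = 16.30 years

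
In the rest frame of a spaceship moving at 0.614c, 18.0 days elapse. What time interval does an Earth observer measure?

Proper time Δt₀ = 18.0 days
γ = 1/√(1 - 0.614²) = 1.2669
Δt = γΔt₀ = 1.2669 × 18.0 = 22.80 days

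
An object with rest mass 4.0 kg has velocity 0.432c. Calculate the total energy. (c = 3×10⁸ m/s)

γ = 1/√(1 - 0.432²) = 1.109
mc² = 4.0 × (3×10⁸)² = 3.600×10¹⁷ J
E = γmc² = 1.109 × 3.600×10¹⁷ = 3.992×10¹⁷ J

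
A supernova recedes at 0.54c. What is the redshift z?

β = 0.54
(1+β)/(1-β) = 1.54/0.46 = 3.3478
√(3.3478) = 1.8297
z = 1.8297 - 1 = 0.8297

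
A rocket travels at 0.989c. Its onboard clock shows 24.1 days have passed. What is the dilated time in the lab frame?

Proper time Δt₀ = 24.1 days
γ = 1/√(1 - 0.989²) = 6.761
Δt = γΔt₀ = 6.761 × 24.1 = 162.9 days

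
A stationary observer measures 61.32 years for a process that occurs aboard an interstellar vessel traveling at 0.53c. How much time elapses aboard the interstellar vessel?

Dilated time Δt = 61.32 years
γ = 1/√(1 - 0.53²) = 1.1792
Δt₀ = Δt/γ = 61.32/1.1792 = 52.00 years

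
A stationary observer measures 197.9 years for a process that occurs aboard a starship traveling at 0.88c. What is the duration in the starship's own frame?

Dilated time Δt = 197.9 years
γ = 1/√(1 - 0.88²) = 2.1054
Δt₀ = Δt/γ = 197.9/2.1054 = 94.00 years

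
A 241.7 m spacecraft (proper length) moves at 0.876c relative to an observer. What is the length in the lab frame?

Proper length L₀ = 241.7 m
γ = 1/√(1 - 0.876²) = 2.073
L = L₀/γ = 241.7/2.073 = 116.6 m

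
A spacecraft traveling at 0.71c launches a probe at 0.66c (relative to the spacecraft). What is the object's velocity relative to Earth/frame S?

u = (u' + v)/(1 + u'v/c²)
Numerator: 0.66 + 0.71 = 1.37
Denominator: 1 + 0.4686 = 1.4686
u = 1.37/1.4686 = 0.9329c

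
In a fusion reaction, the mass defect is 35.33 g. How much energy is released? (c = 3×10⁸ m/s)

Convert mass defect: Δm = 35.33 g = 0.03533 kg
E = Δm·c² = 0.03533 × (3×10⁸)²
= 0.03533 × 9×10¹⁶ = 3.180×10¹⁵ J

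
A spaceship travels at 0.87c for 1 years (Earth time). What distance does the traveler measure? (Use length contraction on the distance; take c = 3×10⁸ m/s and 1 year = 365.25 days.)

Earth distance: d = v × t = 0.87c × 1 yr = 8.2365×10¹⁵ m
γ = 2.0282
d' = d/γ = 8.2365×10¹⁵/2.0282 = 4.061×10¹⁵ m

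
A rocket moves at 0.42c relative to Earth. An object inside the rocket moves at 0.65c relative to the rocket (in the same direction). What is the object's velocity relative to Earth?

u = (u' + v)/(1 + u'v/c²)
Numerator: 0.65 + 0.42 = 1.07
Denominator: 1 + 0.273 = 1.273
u = 1.07/1.273 = 0.8405c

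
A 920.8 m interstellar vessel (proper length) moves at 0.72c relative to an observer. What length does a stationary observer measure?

Proper length L₀ = 920.8 m
γ = 1/√(1 - 0.72²) = 1.441
L = L₀/γ = 920.8/1.441 = 639.0 m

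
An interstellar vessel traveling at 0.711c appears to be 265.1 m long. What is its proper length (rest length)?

Contracted length L = 265.1 m
γ = 1/√(1 - 0.711²) = 1.422
L₀ = γL = 1.422 × 265.1 = 377.0 m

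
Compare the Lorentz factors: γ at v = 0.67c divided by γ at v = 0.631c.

γ₁ = 1/√(1 - 0.67²) = 1.347
γ₂ = 1/√(1 - 0.631²) = 1.289
γ₁/γ₂ = 1.347/1.289 = 1.045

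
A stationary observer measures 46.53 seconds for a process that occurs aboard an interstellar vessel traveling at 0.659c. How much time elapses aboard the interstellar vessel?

Dilated time Δt = 46.53 seconds
γ = 1/√(1 - 0.659²) = 1.3295
Δt₀ = Δt/γ = 46.53/1.3295 = 35.00 seconds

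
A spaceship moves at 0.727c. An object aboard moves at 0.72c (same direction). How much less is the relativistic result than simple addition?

Classical: u' + v = 0.72 + 0.727 = 1.447c
Relativistic: u = (0.72 + 0.727)/(1 + 0.52344) = 1.447/1.52344 = 0.9498c
Difference: 1.447 - 0.9498 = 0.4972c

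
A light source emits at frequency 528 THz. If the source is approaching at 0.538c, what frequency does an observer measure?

β = v/c = 0.538
(1+β)/(1-β) = 1.538/0.462 = 3.329
Doppler factor = √(3.329) = 1.8246
f_obs = 528 × 1.8246 = 963.4 THz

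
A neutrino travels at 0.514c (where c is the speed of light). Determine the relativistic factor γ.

v/c = 0.514, so (v/c)² = 0.264196
1 - (v/c)² = 0.735804
γ = 1/√(0.735804) = 1.166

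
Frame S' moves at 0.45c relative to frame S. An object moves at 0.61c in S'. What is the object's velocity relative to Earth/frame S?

u = (u' + v)/(1 + u'v/c²)
Numerator: 0.61 + 0.45 = 1.06
Denominator: 1 + 0.2745 = 1.2745
u = 1.06/1.2745 = 0.8317c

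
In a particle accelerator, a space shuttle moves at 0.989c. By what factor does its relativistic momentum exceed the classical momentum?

p_rel = γmv, p_class = mv
Ratio = γ = 1/√(1 - 0.989²)
= 1/√(0.021879) = 6.761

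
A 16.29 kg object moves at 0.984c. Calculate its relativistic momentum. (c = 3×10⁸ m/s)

γ = 1/√(1 - 0.984²) = 5.613
v = 0.984 × 3×10⁸ = 2.952×10⁸ m/s
p = γmv = 5.613 × 16.29 × 2.952×10⁸ = 2.699×10¹⁰ kg·m/s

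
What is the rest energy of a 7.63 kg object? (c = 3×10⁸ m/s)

c² = (3×10⁸)² = 9.000×10¹⁶ m²/s²
E₀ = mc² = 7.63 × 9.000×10¹⁶ = 6.867×10¹⁷ J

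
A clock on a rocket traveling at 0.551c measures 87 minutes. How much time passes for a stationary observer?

Proper time Δt₀ = 87 minutes
γ = 1/√(1 - 0.551²) = 1.1983
Δt = γΔt₀ = 1.1983 × 87 = 104.3 minutes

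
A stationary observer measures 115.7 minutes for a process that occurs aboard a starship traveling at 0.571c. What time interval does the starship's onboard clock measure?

Dilated time Δt = 115.7 minutes
γ = 1/√(1 - 0.571²) = 1.2181
Δt₀ = Δt/γ = 115.7/1.2181 = 94.98 minutes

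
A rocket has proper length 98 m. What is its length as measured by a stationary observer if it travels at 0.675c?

Proper length L₀ = 98 m
γ = 1/√(1 - 0.675²) = 1.3553
L = L₀/γ = 98/1.3553 = 72.31 m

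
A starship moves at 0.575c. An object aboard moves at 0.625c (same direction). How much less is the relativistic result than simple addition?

Classical: u' + v = 0.625 + 0.575 = 1.2c
Relativistic: u = (0.625 + 0.575)/(1 + 0.359375) = 1.2/1.359375 = 0.8828c
Difference: 1.2 - 0.8828 = 0.3172c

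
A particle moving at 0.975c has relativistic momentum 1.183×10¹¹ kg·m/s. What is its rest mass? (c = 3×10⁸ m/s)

γ = 1/√(1 - 0.975²) = 4.5004
v = 0.975 × 3×10⁸ = 2.925×10⁸ m/s
m = p/(γv) = 1.183×10¹¹/(4.5004 × 2.925×10⁸) = 89.87 kg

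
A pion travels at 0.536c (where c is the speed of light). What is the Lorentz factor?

v/c = 0.536, so (v/c)² = 0.287296
1 - (v/c)² = 0.712704
γ = 1/√(0.712704) = 1.185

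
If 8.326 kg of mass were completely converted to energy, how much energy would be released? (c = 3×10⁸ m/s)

Using E = mc²:
c² = (3×10⁸)² = 9×10¹⁶ m²/s²
E = 8.326 × 9×10¹⁶ = 7.493×10¹⁷ J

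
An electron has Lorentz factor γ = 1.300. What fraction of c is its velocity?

From γ = 1/√(1 - v²/c²):
1/γ² = 1/1.300² = 0.5917
v²/c² = 1 - 0.5917 = 0.4083
v/c = √(0.4083) = 0.6390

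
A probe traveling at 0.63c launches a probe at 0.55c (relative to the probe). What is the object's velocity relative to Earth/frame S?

u = (u' + v)/(1 + u'v/c²)
Numerator: 0.55 + 0.63 = 1.18
Denominator: 1 + 0.3465 = 1.3465
u = 1.18/1.3465 = 0.8763c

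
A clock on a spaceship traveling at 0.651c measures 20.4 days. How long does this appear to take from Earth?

Proper time Δt₀ = 20.4 days
γ = 1/√(1 - 0.651²) = 1.317
Δt = γΔt₀ = 1.317 × 20.4 = 26.87 days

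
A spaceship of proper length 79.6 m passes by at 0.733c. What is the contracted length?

Proper length L₀ = 79.6 m
γ = 1/√(1 - 0.733²) = 1.470
L = L₀/γ = 79.6/1.470 = 54.15 m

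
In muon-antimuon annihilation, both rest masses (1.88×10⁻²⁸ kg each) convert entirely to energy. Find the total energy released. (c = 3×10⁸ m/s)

Both particles have the same rest mass, so total mass = 2m
E = 2m·c² = 2 × 1.88×10⁻²⁸ × (3×10⁸)²
= 2 × 1.88×10⁻²⁸ × 9×10¹⁶
= 3.384×10⁻¹¹ J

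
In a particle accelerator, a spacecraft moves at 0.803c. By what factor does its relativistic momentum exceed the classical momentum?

p_rel = γmv, p_class = mv
Ratio = γ = 1/√(1 - 0.803²)
= 1/√(0.355191) = 1.678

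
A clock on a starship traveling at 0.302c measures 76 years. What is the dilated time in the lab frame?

Proper time Δt₀ = 76 years
γ = 1/√(1 - 0.302²) = 1.049
Δt = γΔt₀ = 1.049 × 76 = 79.72 years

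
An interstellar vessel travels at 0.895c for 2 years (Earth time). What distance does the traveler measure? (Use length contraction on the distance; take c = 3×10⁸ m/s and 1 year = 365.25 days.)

Earth distance: d = v × t = 0.895c × 2 yr = 1.6946×10¹⁶ m
γ = 2.2418
d' = d/γ = 1.6946×10¹⁶/2.2418 = 7.559×10¹⁵ m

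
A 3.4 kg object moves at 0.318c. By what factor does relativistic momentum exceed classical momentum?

p_rel = γmv, p_class = mv
Ratio = γ = 1/√(1 - 0.318²) = 1.055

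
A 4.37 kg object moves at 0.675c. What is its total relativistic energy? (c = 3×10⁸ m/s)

γ = 1/√(1 - 0.675²) = 1.35535
mc² = 4.37 × (3×10⁸)² = 3.933×10¹⁷ J
E = γmc² = 1.35535 × 3.933×10¹⁷ = 5.331×10¹⁷ J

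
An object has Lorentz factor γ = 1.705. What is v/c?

From γ = 1/√(1 - v²/c²):
1/γ² = 1/1.705² = 0.3440
v²/c² = 1 - 0.3440 = 0.6560
v/c = √(0.6560) = 0.8099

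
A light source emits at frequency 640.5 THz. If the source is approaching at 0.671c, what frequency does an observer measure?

β = v/c = 0.671
(1+β)/(1-β) = 1.671/0.329 = 5.079
Doppler factor = √(5.079) = 2.2537
f_obs = 640.5 × 2.2537 = 1443 THz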